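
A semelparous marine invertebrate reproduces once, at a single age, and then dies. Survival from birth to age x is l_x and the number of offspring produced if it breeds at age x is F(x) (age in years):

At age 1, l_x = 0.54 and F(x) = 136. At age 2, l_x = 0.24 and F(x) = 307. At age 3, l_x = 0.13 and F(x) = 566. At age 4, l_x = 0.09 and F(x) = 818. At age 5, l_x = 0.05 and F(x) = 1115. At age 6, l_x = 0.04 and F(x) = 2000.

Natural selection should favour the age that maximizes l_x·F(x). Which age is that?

Expected offspring if breeding at age x = l_x × F(x):
  age 1: 0.54 × 136 = 73.440
  age 2: 0.24 × 307 = 73.680
  age 3: 0.13 × 566 = 73.580
  age 4: 0.09 × 818 = 73.620
  age 5: 0.05 × 1115 = 55.750
  age 6: 0.04 × 2000 = 80.000
Maximum at age 6 (80.000).

6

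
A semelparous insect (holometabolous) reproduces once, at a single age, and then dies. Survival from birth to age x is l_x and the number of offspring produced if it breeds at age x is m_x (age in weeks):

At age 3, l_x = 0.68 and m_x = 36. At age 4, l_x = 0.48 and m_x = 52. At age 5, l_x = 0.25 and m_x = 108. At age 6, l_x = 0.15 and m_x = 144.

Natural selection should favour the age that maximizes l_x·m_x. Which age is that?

Expected offspring if breeding at age x = l_x × m_x:
  age 3: 0.68 × 36 = 24.480
  age 4: 0.48 × 52 = 24.960
  age 5: 0.25 × 108 = 27.000
  age 6: 0.15 × 144 = 21.600
Maximum at age 5 (27.000).

5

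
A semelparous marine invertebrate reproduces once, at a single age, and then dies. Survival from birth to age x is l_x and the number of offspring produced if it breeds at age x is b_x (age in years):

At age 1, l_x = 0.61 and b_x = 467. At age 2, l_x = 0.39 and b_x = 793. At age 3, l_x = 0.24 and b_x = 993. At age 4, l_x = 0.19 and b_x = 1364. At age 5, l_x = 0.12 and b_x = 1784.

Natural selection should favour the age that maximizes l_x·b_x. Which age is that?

Expected offspring if breeding at age x = l_x × b_x:
  age 1: 0.61 × 467 = 284.870
  age 2: 0.39 × 793 = 309.270
  age 3: 0.24 × 993 = 238.320
  age 4: 0.19 × 1364 = 259.160
  age 5: 0.12 × 1784 = 214.080
Maximum at age 2 (309.270).

2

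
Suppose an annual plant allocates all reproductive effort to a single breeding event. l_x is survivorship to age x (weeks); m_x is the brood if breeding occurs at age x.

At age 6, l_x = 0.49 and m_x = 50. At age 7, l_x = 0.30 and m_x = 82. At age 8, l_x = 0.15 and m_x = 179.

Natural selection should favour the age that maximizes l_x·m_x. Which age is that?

8

Expected offspring if breeding at age x = l_x × m_x:
  age 6: 0.49 × 50 = 24.500
  age 7: 0.30 × 82 = 24.600
  age 8: 0.15 × 179 = 26.850
Maximum at age 8 (26.850).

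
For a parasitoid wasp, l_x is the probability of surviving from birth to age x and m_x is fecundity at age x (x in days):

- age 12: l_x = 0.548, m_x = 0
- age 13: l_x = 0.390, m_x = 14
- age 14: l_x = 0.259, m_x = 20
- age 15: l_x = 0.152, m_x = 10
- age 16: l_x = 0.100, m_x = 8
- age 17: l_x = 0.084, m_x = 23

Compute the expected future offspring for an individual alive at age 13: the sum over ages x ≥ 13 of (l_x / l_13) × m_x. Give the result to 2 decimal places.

38.18

l_13 = 0.390. Conditional survival from age 13 to x is l_x / l_13.
  x=13: (0.390/0.390) × 14 = 14.0000
  x=14: (0.259/0.390) × 20 = 13.2821
  x=15: (0.152/0.390) × 10 = 3.8974
  x=16: (0.100/0.390) × 8 = 2.0513
  x=17: (0.084/0.390) × 23 = 4.9538
Sum = 14.0000 + 13.2821 + 3.8974 + 2.0513 + 4.9538 = 38.1846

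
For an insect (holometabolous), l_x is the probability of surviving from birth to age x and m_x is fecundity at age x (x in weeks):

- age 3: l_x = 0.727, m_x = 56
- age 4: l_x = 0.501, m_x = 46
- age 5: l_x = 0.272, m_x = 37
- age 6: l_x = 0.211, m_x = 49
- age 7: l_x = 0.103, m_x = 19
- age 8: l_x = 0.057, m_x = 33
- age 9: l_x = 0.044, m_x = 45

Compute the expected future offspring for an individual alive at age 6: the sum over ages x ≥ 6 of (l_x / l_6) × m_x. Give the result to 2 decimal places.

l_6 = 0.211. Conditional survival from age 6 to x is l_x / l_6.
  x=6: (0.211/0.211) × 49 = 49.0000
  x=7: (0.103/0.211) × 19 = 9.2749
  x=8: (0.057/0.211) × 33 = 8.9147
  x=9: (0.044/0.211) × 45 = 9.3839
Sum = 49.0000 + 9.2749 + 8.9147 + 9.3839 = 76.5735

76.57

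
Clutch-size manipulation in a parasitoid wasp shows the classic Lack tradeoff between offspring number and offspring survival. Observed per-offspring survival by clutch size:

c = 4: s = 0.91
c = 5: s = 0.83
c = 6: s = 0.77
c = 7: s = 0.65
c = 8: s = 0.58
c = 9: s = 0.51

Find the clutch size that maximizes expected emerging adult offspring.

Expected emerging adult offspring = c × s(c):
  c=4: 4 × 0.91 = 3.640
  c=5: 5 × 0.83 = 4.150
  c=6: 6 × 0.77 = 4.620
  c=7: 7 × 0.65 = 4.550
  c=8: 8 × 0.58 = 4.640
  c=9: 9 × 0.51 = 4.590
Maximum at c = 8 (4.640 emerging adult offspring).

8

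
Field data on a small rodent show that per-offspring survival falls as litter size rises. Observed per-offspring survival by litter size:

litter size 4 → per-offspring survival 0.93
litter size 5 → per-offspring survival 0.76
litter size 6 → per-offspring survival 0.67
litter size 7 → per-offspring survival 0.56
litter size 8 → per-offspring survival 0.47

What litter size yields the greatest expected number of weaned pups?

6

Expected weaned pups = c × s(c):
  c=4: 4 × 0.93 = 3.720
  c=5: 5 × 0.76 = 3.800
  c=6: 6 × 0.67 = 4.020
  c=7: 7 × 0.56 = 3.920
  c=8: 8 × 0.47 = 3.760
Maximum at c = 6 (4.020 weaned pups).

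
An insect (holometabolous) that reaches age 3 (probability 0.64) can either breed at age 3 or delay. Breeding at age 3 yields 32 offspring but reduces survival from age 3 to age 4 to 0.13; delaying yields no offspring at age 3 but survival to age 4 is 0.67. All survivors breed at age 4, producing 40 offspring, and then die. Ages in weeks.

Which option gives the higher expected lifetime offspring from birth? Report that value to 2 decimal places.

breed at age 3: R₀ = 0.64 × (32 + 0.13 × 40) = 0.64 × 37.2000 = 23.8080
delay to age 4: R₀ = 0.64 × (0.67 × 40) = 0.64 × 26.8000 = 17.1520
Higher: breed at age 3 (23.8080).

23.81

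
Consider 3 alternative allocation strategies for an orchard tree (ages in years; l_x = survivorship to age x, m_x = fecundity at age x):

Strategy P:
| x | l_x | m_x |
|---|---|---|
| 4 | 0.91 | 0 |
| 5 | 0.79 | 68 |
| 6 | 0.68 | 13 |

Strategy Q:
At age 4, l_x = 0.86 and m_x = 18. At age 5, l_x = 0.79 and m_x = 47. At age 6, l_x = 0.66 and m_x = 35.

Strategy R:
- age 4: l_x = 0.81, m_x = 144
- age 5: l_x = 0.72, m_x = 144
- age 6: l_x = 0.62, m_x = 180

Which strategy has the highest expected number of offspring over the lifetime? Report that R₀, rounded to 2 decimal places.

331.92

Strategy P: R₀ = 0.91×0 + 0.79×68 + 0.68×13 = 62.5600
Strategy Q: R₀ = 0.86×18 + 0.79×47 + 0.66×35 = 75.7100
Strategy R: R₀ = 0.81×144 + 0.72×144 + 0.62×180 = 331.9200
Highest R₀: strategy R with 331.9200.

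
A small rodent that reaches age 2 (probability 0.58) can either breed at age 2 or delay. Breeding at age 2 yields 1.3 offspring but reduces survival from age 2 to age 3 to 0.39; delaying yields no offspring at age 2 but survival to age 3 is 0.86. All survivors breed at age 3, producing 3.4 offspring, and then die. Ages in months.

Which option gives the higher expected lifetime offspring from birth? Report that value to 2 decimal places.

breed at age 2: R₀ = 0.58 × (1.3 + 0.39 × 3.4) = 0.58 × 2.6260 = 1.5231
delay to age 3: R₀ = 0.58 × (0.86 × 3.4) = 0.58 × 2.9240 = 1.6959
Higher: delay to age 3 (1.6959).

1.70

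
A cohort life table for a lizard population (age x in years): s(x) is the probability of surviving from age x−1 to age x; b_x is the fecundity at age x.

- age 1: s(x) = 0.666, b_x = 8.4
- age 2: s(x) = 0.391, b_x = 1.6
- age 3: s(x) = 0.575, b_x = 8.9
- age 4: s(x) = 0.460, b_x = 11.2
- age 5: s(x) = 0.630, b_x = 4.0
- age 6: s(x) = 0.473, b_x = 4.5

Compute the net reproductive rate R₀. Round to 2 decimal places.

Survivorship from birth: l_x = s_1·s_2·…·s_x.
  l_1 = 0.66600
  l_2 = 0.26041
  l_3 = 0.14973
  l_4 = 0.06888
  l_5 = 0.04339
  l_6 = 0.02052
R₀ = Σ l_x b_x:
  age 1: 0.66600 × 8.4 = 5.5944
  age 2: 0.26041 × 1.6 = 0.4167
  age 3: 0.14973 × 8.9 = 1.3326
  age 4: 0.06888 × 11.2 = 0.7715
  age 5: 0.04339 × 4.0 = 0.1736
  age 6: 0.02052 × 4.5 = 0.0923
R₀ = 5.5944 + 0.4167 + 1.3326 + 0.7715 + 0.1736 + 0.0923 = 8.3810

8.38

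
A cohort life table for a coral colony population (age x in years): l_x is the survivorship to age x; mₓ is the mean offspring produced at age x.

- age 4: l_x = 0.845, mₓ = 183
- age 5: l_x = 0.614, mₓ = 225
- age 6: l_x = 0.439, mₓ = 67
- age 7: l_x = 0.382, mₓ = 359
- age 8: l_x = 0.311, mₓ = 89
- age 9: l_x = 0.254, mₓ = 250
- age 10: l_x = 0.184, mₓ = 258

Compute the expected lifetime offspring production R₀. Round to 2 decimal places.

597.99

R₀ = Σ l_x mₓ:
  age 4: 0.845 × 183 = 154.6350
  age 5: 0.614 × 225 = 138.1500
  age 6: 0.439 × 67 = 29.4130
  age 7: 0.382 × 359 = 137.1380
  age 8: 0.311 × 89 = 27.6790
  age 9: 0.254 × 250 = 63.5000
  age 10: 0.184 × 258 = 47.4720
R₀ = 154.6350 + 138.1500 + 29.4130 + 137.1380 + 27.6790 + 63.5000 + 47.4720 = 597.9870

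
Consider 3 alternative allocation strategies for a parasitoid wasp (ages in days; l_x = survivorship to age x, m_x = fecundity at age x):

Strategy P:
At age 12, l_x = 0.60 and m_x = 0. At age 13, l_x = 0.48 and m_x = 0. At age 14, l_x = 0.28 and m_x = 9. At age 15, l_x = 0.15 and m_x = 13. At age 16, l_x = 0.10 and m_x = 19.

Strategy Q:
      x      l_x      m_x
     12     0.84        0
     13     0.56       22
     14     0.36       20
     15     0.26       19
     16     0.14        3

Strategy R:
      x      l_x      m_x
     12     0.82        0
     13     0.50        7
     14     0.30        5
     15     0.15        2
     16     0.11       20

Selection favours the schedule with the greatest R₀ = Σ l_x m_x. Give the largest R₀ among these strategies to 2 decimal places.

Strategy P: R₀ = 0.60×0 + 0.48×0 + 0.28×9 + 0.15×13 + 0.10×19 = 6.3700
Strategy Q: R₀ = 0.84×0 + 0.56×22 + 0.36×20 + 0.26×19 + 0.14×3 = 24.8800
Strategy R: R₀ = 0.82×0 + 0.50×7 + 0.30×5 + 0.15×2 + 0.11×20 = 7.5000
Highest R₀: strategy Q with 24.8800.

24.88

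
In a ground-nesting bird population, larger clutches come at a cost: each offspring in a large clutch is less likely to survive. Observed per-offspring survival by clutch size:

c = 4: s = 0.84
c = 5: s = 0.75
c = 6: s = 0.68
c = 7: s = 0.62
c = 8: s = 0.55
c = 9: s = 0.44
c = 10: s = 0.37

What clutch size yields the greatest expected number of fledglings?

8

Expected fledglings = c × s(c):
  c=4: 4 × 0.84 = 3.360
  c=5: 5 × 0.75 = 3.750
  c=6: 6 × 0.68 = 4.080
  c=7: 7 × 0.62 = 4.340
  c=8: 8 × 0.55 = 4.400
  c=9: 9 × 0.44 = 3.960
  c=10: 10 × 0.37 = 3.700
Maximum at c = 8 (4.400 fledglings).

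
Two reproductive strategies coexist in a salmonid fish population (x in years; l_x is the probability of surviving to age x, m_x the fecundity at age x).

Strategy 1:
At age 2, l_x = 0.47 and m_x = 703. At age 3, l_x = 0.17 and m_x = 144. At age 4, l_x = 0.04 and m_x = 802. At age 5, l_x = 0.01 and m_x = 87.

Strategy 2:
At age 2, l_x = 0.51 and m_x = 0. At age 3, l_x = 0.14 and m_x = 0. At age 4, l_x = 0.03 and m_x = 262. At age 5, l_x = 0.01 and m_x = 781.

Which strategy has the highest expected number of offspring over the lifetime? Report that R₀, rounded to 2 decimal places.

Strategy 1: R₀ = 0.47×703 + 0.17×144 + 0.04×802 + 0.01×87 = 387.8400
Strategy 2: R₀ = 0.51×0 + 0.14×0 + 0.03×262 + 0.01×781 = 15.6700
Highest R₀: strategy 1 with 387.8400.

387.84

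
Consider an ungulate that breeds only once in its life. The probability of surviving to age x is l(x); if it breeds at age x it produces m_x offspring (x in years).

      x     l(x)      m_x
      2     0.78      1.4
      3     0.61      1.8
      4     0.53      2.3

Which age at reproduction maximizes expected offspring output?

4

Expected offspring if breeding at age x = l(x) × m_x:
  age 2: 0.78 × 1.4 = 1.092
  age 3: 0.61 × 1.8 = 1.098
  age 4: 0.53 × 2.3 = 1.219
Maximum at age 4 (1.219).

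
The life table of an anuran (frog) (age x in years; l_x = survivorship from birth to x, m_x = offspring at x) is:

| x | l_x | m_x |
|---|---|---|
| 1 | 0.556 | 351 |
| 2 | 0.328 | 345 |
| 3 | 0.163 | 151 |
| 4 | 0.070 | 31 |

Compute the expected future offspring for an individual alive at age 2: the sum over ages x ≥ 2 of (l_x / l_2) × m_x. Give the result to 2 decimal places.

426.66

l_2 = 0.328. Conditional survival from age 2 to x is l_x / l_2.
  x=2: (0.328/0.328) × 345 = 345.0000
  x=3: (0.163/0.328) × 151 = 75.0396
  x=4: (0.070/0.328) × 31 = 6.6159
Sum = 345.0000 + 75.0396 + 6.6159 = 426.6555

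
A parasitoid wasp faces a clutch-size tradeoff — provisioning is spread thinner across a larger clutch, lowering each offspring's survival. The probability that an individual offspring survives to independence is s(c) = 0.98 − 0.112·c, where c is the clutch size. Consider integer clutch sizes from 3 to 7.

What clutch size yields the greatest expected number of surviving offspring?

4

Expected surviving offspring = c × s(c):
  c=3: 3 × 0.644 = 1.932
  c=4: 4 × 0.532 = 2.128
  c=5: 5 × 0.420 = 2.100
  c=6: 6 × 0.308 = 1.848
  c=7: 7 × 0.196 = 1.372
Maximum at c = 4 (2.128 surviving offspring).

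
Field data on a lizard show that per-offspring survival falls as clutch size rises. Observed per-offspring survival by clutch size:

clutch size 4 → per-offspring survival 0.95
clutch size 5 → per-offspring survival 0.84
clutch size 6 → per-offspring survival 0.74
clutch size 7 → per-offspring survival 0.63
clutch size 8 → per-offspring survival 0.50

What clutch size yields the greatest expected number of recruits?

Expected recruits = c × s(c):
  c=4: 4 × 0.95 = 3.800
  c=5: 5 × 0.84 = 4.200
  c=6: 6 × 0.74 = 4.440
  c=7: 7 × 0.63 = 4.410
  c=8: 8 × 0.50 = 4.000
Maximum at c = 6 (4.440 recruits).

6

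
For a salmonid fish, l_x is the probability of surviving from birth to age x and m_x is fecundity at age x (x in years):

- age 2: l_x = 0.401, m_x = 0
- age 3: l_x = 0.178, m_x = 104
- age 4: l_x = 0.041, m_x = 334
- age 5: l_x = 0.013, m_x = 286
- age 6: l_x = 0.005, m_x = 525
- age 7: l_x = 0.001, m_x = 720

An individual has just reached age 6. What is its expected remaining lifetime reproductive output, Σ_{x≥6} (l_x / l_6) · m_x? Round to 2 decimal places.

669.00

l_6 = 0.005. Conditional survival from age 6 to x is l_x / l_6.
  x=6: (0.005/0.005) × 525 = 525.0000
  x=7: (0.001/0.005) × 720 = 144.0000
Sum = 525.0000 + 144.0000 = 669.0000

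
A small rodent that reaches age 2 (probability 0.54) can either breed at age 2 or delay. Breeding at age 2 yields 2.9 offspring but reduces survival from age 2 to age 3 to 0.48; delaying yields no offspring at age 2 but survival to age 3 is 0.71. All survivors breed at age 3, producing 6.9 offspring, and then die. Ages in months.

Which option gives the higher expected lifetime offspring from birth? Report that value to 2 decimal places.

breed at age 2: R₀ = 0.54 × (2.9 + 0.48 × 6.9) = 0.54 × 6.2120 = 3.3545
delay to age 3: R₀ = 0.54 × (0.71 × 6.9) = 0.54 × 4.8990 = 2.6455
Higher: breed at age 2 (3.3545).

3.35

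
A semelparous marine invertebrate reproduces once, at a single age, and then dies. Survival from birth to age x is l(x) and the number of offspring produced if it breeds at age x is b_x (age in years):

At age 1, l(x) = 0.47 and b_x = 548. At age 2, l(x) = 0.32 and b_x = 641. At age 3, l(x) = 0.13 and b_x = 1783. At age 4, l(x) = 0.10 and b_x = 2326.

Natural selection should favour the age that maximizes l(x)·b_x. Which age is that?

1

Expected offspring if breeding at age x = l(x) × b_x:
  age 1: 0.47 × 548 = 257.560
  age 2: 0.32 × 641 = 205.120
  age 3: 0.13 × 1783 = 231.790
  age 4: 0.10 × 2326 = 232.600
Maximum at age 1 (257.560).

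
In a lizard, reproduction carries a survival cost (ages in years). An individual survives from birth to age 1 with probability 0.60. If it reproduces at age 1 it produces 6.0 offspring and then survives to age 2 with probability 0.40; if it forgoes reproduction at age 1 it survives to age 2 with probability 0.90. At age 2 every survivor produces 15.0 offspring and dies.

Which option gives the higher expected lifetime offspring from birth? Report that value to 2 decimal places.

breed at age 1: R₀ = 0.60 × (6.0 + 0.40 × 15.0) = 0.60 × 12.0000 = 7.2000
delay to age 2: R₀ = 0.60 × (0.90 × 15.0) = 0.60 × 13.5000 = 8.1000
Higher: delay to age 2 (8.1000).

8.10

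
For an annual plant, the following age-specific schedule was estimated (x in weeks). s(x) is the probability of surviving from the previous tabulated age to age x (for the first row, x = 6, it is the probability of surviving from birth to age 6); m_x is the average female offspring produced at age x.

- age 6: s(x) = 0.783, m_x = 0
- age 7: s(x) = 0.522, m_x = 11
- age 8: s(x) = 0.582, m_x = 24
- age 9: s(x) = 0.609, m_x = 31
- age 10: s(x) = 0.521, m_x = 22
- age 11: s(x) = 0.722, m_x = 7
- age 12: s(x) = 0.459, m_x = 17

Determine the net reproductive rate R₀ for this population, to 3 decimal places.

Survivorship from birth: l_x = s_6·s_7·…·s_x.
  l_6 = 0.78300
  l_7 = 0.40873
  l_8 = 0.23788
  l_9 = 0.14487
  l_10 = 0.07548
  l_11 = 0.05449
  l_12 = 0.02501
R₀ = Σ l_x m_x:
  age 6: 0.78300 × 0 = 0.0000
  age 7: 0.40873 × 11 = 4.4960
  age 8: 0.23788 × 24 = 5.7091
  age 9: 0.14487 × 31 = 4.4910
  age 10: 0.07548 × 22 = 1.6606
  age 11: 0.05449 × 7 = 0.3814
  age 12: 0.02501 × 17 = 0.4252
R₀ = 0.0000 + 4.4960 + 5.7091 + 4.4910 + 1.6606 + 0.3814 + 0.4252 = 17.1633

17.163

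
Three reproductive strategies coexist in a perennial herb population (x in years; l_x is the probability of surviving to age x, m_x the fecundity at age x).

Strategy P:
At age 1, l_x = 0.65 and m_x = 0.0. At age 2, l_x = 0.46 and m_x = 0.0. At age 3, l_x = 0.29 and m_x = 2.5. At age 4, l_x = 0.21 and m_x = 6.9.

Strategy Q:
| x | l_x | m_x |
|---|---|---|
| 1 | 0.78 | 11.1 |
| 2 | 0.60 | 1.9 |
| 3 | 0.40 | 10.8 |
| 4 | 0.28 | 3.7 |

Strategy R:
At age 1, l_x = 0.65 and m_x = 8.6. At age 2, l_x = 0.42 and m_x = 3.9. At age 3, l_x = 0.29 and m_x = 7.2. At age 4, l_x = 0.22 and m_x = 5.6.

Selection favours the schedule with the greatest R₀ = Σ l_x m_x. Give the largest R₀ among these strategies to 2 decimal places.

Strategy P: R₀ = 0.65×0.0 + 0.46×0.0 + 0.29×2.5 + 0.21×6.9 = 2.1740
Strategy Q: R₀ = 0.78×11.1 + 0.60×1.9 + 0.40×10.8 + 0.28×3.7 = 15.1540
Strategy R: R₀ = 0.65×8.6 + 0.42×3.9 + 0.29×7.2 + 0.22×5.6 = 10.5480
Highest R₀: strategy Q with 15.1540.

15.15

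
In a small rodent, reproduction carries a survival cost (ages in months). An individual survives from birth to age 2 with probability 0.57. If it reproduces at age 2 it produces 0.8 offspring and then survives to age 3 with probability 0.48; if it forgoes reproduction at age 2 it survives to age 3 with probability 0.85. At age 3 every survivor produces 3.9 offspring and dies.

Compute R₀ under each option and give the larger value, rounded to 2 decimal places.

1.89

breed at age 2: R₀ = 0.57 × (0.8 + 0.48 × 3.9) = 0.57 × 2.6720 = 1.5230
delay to age 3: R₀ = 0.57 × (0.85 × 3.9) = 0.57 × 3.3150 = 1.8895
Higher: delay to age 3 (1.8895).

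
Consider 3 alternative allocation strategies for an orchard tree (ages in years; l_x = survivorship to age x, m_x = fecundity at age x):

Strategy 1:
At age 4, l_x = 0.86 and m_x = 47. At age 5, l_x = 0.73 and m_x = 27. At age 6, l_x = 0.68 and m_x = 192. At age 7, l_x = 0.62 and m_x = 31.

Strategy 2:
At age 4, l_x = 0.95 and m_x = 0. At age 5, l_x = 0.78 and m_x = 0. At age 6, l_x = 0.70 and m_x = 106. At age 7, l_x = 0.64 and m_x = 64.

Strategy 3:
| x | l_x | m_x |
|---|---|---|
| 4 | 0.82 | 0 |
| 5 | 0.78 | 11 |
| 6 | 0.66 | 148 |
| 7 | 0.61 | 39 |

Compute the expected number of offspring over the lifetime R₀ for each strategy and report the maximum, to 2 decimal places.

Strategy 1: R₀ = 0.86×47 + 0.73×27 + 0.68×192 + 0.62×31 = 209.9100
Strategy 2: R₀ = 0.95×0 + 0.78×0 + 0.70×106 + 0.64×64 = 115.1600
Strategy 3: R₀ = 0.82×0 + 0.78×11 + 0.66×148 + 0.61×39 = 130.0500
Highest R₀: strategy 1 with 209.9100.

209.91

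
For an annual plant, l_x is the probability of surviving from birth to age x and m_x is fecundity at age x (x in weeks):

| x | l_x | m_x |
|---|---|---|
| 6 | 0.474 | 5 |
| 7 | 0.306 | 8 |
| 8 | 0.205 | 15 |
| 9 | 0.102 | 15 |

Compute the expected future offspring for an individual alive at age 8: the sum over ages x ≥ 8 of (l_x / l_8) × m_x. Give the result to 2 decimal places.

l_8 = 0.205. Conditional survival from age 8 to x is l_x / l_8.
  x=8: (0.205/0.205) × 15 = 15.0000
  x=9: (0.102/0.205) × 15 = 7.4634
Sum = 15.0000 + 7.4634 = 22.4634

22.46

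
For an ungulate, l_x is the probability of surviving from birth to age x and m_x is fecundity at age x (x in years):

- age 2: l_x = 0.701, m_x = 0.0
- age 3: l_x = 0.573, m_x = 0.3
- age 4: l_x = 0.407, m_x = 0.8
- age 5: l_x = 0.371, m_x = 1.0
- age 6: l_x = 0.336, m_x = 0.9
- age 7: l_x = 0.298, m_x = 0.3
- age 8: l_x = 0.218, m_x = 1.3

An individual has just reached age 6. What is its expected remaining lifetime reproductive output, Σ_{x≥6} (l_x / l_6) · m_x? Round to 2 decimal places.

2.01

l_6 = 0.336. Conditional survival from age 6 to x is l_x / l_6.
  x=6: (0.336/0.336) × 0.9 = 0.9000
  x=7: (0.298/0.336) × 0.3 = 0.2661
  x=8: (0.218/0.336) × 1.3 = 0.8435
Sum = 0.9000 + 0.2661 + 0.8435 = 2.0095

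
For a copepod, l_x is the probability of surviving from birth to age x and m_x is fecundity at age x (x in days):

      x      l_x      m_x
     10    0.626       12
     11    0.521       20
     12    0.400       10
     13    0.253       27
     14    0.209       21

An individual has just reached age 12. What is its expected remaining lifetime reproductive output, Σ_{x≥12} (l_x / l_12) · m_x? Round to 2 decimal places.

l_12 = 0.400. Conditional survival from age 12 to x is l_x / l_12.
  x=12: (0.400/0.400) × 10 = 10.0000
  x=13: (0.253/0.400) × 27 = 17.0775
  x=14: (0.209/0.400) × 21 = 10.9725
Sum = 10.0000 + 17.0775 + 10.9725 = 38.0500

38.05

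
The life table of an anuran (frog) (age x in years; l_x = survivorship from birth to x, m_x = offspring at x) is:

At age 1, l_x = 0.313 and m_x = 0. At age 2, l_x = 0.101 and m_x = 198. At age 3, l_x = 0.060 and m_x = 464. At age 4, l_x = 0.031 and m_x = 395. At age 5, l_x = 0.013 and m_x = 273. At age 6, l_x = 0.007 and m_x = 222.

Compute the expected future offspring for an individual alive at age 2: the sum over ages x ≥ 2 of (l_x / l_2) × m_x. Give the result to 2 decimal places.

645.41

l_2 = 0.101. Conditional survival from age 2 to x is l_x / l_2.
  x=2: (0.101/0.101) × 198 = 198.0000
  x=3: (0.060/0.101) × 464 = 275.6436
  x=4: (0.031/0.101) × 395 = 121.2376
  x=5: (0.013/0.101) × 273 = 35.1386
  x=6: (0.007/0.101) × 222 = 15.3861
Sum = 198.0000 + 275.6436 + 121.2376 + 35.1386 + 15.3861 = 645.4059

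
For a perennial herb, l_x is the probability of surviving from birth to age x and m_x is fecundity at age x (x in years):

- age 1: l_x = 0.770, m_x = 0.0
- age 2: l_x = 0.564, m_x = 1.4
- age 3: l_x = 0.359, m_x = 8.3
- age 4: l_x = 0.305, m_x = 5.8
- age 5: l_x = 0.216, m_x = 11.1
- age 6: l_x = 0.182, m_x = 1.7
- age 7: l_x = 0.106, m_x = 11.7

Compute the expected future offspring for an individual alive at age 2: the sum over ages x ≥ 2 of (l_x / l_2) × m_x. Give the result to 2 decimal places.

16.82

l_2 = 0.564. Conditional survival from age 2 to x is l_x / l_2.
  x=2: (0.564/0.564) × 1.4 = 1.4000
  x=3: (0.359/0.564) × 8.3 = 5.2832
  x=4: (0.305/0.564) × 5.8 = 3.1365
  x=5: (0.216/0.564) × 11.1 = 4.2511
  x=6: (0.182/0.564) × 1.7 = 0.5486
  x=7: (0.106/0.564) × 11.7 = 2.1989
Sum = 1.4000 + 5.2832 + 3.1365 + 4.2511 + 0.5486 + 2.1989 = 16.8183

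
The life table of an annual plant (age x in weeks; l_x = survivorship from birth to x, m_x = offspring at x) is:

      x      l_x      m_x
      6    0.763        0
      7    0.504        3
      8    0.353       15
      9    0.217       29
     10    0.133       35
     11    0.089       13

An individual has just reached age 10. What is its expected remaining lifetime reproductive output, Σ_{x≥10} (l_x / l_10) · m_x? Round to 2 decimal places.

43.70

l_10 = 0.133. Conditional survival from age 10 to x is l_x / l_10.
  x=10: (0.133/0.133) × 35 = 35.0000
  x=11: (0.089/0.133) × 13 = 8.6992
Sum = 35.0000 + 8.6992 = 43.6992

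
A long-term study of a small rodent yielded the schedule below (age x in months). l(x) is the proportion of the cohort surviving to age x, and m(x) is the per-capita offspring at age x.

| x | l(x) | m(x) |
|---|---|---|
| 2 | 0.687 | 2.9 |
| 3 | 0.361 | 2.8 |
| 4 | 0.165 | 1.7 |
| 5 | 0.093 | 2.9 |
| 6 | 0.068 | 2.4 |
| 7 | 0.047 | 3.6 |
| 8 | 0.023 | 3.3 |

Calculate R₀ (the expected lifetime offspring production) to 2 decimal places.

3.96

R₀ = Σ l(x) m(x):
  age 2: 0.687 × 2.9 = 1.9923
  age 3: 0.361 × 2.8 = 1.0108
  age 4: 0.165 × 1.7 = 0.2805
  age 5: 0.093 × 2.9 = 0.2697
  age 6: 0.068 × 2.4 = 0.1632
  age 7: 0.047 × 3.6 = 0.1692
  age 8: 0.023 × 3.3 = 0.0759
R₀ = 1.9923 + 1.0108 + 0.2805 + 0.2697 + 0.1632 + 0.1692 + 0.0759 = 3.9616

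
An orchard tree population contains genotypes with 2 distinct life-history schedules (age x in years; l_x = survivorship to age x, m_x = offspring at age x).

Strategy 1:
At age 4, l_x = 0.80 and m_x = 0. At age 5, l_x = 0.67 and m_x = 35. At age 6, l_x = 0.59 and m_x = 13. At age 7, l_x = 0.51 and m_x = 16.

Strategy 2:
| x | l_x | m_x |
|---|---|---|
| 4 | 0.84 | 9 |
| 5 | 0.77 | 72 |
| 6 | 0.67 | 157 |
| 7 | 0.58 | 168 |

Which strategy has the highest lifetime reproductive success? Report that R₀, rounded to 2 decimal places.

265.63

Strategy 1: R₀ = 0.80×0 + 0.67×35 + 0.59×13 + 0.51×16 = 39.2800
Strategy 2: R₀ = 0.84×9 + 0.77×72 + 0.67×157 + 0.58×168 = 265.6300
Highest R₀: strategy 2 with 265.6300.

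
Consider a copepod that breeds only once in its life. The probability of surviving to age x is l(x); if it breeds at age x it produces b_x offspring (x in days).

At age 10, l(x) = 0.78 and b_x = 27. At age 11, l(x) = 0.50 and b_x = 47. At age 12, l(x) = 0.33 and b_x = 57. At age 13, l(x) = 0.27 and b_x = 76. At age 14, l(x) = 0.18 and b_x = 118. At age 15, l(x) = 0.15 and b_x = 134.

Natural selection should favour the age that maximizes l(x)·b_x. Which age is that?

Expected offspring if breeding at age x = l(x) × b_x:
  age 10: 0.78 × 27 = 21.060
  age 11: 0.50 × 47 = 23.500
  age 12: 0.33 × 57 = 18.810
  age 13: 0.27 × 76 = 20.520
  age 14: 0.18 × 118 = 21.240
  age 15: 0.15 × 134 = 20.100
Maximum at age 11 (23.500).

11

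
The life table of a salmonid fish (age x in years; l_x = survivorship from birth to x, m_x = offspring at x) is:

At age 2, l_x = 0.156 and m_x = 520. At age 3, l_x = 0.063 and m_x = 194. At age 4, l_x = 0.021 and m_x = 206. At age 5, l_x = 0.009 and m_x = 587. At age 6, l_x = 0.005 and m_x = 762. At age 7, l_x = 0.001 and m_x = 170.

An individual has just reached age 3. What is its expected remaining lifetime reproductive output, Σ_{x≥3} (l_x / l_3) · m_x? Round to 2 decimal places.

409.70

l_3 = 0.063. Conditional survival from age 3 to x is l_x / l_3.
  x=3: (0.063/0.063) × 194 = 194.0000
  x=4: (0.021/0.063) × 206 = 68.6667
  x=5: (0.009/0.063) × 587 = 83.8571
  x=6: (0.005/0.063) × 762 = 60.4762
  x=7: (0.001/0.063) × 170 = 2.6984
Sum = 194.0000 + 68.6667 + 83.8571 + 60.4762 + 2.6984 = 409.6984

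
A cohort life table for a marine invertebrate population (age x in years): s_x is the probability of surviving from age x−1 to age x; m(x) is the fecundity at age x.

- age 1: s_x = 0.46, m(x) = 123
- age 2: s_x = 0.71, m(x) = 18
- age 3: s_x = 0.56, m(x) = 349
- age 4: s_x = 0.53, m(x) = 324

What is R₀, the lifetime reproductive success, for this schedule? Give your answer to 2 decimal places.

Survivorship from birth: l_x = s_1·s_2·…·s_x.
  l_1 = 0.46000
  l_2 = 0.32660
  l_3 = 0.18290
  l_4 = 0.09693
R₀ = Σ l_x m(x):
  age 1: 0.46000 × 123 = 56.5800
  age 2: 0.32660 × 18 = 5.8788
  age 3: 0.18290 × 349 = 63.8321
  age 4: 0.09693 × 324 = 31.4053
R₀ = 56.5800 + 5.8788 + 63.8321 + 31.4053 = 157.6962

157.70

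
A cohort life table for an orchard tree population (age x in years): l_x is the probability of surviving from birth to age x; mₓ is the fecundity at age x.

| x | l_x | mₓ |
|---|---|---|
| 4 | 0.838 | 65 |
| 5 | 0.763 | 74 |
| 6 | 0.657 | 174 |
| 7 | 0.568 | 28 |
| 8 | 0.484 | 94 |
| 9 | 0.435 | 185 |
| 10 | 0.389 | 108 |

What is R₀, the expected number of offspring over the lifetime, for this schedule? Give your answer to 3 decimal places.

R₀ = Σ l_x mₓ:
  age 4: 0.838 × 65 = 54.4700
  age 5: 0.763 × 74 = 56.4620
  age 6: 0.657 × 174 = 114.3180
  age 7: 0.568 × 28 = 15.9040
  age 8: 0.484 × 94 = 45.4960
  age 9: 0.435 × 185 = 80.4750
  age 10: 0.389 × 108 = 42.0120
R₀ = 54.4700 + 56.4620 + 114.3180 + 15.9040 + 45.4960 + 80.4750 + 42.0120 = 409.1370

409.137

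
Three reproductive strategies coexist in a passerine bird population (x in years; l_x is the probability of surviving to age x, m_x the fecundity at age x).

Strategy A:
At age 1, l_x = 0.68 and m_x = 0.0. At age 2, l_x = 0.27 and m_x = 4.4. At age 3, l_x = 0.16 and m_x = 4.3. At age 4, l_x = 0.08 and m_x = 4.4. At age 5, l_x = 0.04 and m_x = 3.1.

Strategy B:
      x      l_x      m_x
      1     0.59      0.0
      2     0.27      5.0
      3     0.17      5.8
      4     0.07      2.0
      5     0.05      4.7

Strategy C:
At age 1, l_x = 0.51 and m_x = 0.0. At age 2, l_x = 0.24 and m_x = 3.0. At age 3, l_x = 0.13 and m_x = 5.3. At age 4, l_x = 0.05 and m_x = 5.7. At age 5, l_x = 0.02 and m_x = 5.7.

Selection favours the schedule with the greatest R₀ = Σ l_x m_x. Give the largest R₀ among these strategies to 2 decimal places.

Strategy A: R₀ = 0.68×0.0 + 0.27×4.4 + 0.16×4.3 + 0.08×4.4 + 0.04×3.1 = 2.3520
Strategy B: R₀ = 0.59×0.0 + 0.27×5.0 + 0.17×5.8 + 0.07×2.0 + 0.05×4.7 = 2.7110
Strategy C: R₀ = 0.51×0.0 + 0.24×3.0 + 0.13×5.3 + 0.05×5.7 + 0.02×5.7 = 1.8080
Highest R₀: strategy B with 2.7110.

2.71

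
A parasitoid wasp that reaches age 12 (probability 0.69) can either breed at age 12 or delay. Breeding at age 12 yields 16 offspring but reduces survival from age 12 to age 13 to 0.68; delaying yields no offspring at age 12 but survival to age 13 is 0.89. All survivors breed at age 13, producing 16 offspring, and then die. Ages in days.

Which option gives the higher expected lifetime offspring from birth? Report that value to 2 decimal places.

18.55

breed at age 12: R₀ = 0.69 × (16 + 0.68 × 16) = 0.69 × 26.8800 = 18.5472
delay to age 13: R₀ = 0.69 × (0.89 × 16) = 0.69 × 14.2400 = 9.8256
Higher: breed at age 12 (18.5472).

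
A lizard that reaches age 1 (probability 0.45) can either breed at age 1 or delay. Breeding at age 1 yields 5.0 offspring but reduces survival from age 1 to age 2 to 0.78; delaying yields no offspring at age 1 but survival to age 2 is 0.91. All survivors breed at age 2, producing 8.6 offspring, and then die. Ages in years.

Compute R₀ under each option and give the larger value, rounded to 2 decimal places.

breed at age 1: R₀ = 0.45 × (5.0 + 0.78 × 8.6) = 0.45 × 11.7080 = 5.2686
delay to age 2: R₀ = 0.45 × (0.91 × 8.6) = 0.45 × 7.8260 = 3.5217
Higher: breed at age 1 (5.2686).

5.27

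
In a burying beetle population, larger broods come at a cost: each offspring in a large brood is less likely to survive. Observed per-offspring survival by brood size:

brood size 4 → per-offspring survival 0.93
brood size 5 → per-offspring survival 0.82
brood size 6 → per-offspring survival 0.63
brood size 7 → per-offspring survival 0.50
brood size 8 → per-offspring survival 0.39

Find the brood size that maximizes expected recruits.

Expected recruits = c × s(c):
  c=4: 4 × 0.93 = 3.720
  c=5: 5 × 0.82 = 4.100
  c=6: 6 × 0.63 = 3.780
  c=7: 7 × 0.50 = 3.500
  c=8: 8 × 0.39 = 3.120
Maximum at c = 5 (4.100 recruits).

5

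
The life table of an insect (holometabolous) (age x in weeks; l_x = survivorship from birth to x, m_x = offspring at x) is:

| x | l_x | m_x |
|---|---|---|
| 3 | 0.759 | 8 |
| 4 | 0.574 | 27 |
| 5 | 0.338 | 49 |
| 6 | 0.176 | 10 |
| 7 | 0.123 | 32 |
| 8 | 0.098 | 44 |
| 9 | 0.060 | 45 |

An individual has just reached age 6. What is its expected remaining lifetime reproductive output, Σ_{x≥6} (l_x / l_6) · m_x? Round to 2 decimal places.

72.20

l_6 = 0.176. Conditional survival from age 6 to x is l_x / l_6.
  x=6: (0.176/0.176) × 10 = 10.0000
  x=7: (0.123/0.176) × 32 = 22.3636
  x=8: (0.098/0.176) × 44 = 24.5000
  x=9: (0.060/0.176) × 45 = 15.3409
Sum = 10.0000 + 22.3636 + 24.5000 + 15.3409 = 72.2045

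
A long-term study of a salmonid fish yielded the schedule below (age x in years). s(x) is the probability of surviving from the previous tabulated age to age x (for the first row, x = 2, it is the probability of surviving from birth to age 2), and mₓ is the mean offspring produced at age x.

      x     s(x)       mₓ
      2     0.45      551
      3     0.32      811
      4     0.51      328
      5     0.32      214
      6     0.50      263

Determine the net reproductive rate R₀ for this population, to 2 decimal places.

Survivorship from birth: l_x = s_2·s_3·…·s_x.
  l_2 = 0.45000
  l_3 = 0.14400
  l_4 = 0.07344
  l_5 = 0.02350
  l_6 = 0.01175
R₀ = Σ l_x mₓ:
  age 2: 0.45000 × 551 = 247.9500
  age 3: 0.14400 × 811 = 116.7840
  age 4: 0.07344 × 328 = 24.0883
  age 5: 0.02350 × 214 = 5.0290
  age 6: 0.01175 × 263 = 3.0903
R₀ = 247.9500 + 116.7840 + 24.0883 + 5.0290 + 3.0903 = 396.9416

396.94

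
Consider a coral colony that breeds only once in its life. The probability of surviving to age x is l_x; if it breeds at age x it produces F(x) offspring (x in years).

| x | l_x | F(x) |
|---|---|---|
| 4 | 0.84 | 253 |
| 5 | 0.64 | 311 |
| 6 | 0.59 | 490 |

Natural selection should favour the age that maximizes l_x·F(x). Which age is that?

6

Expected offspring if breeding at age x = l_x × F(x):
  age 4: 0.84 × 253 = 212.520
  age 5: 0.64 × 311 = 199.040
  age 6: 0.59 × 490 = 289.100
Maximum at age 6 (289.100).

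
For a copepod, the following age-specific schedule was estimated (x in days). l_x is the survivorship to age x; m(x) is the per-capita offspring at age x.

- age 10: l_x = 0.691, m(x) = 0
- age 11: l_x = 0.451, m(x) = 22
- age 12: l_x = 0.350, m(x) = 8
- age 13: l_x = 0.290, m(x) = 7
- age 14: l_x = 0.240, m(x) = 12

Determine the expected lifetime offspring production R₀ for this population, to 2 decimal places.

R₀ = Σ l_x m(x):
  age 10: 0.691 × 0 = 0.0000
  age 11: 0.451 × 22 = 9.9220
  age 12: 0.350 × 8 = 2.8000
  age 13: 0.290 × 7 = 2.0300
  age 14: 0.240 × 12 = 2.8800
R₀ = 0.0000 + 9.9220 + 2.8000 + 2.0300 + 2.8800 = 17.6320

17.63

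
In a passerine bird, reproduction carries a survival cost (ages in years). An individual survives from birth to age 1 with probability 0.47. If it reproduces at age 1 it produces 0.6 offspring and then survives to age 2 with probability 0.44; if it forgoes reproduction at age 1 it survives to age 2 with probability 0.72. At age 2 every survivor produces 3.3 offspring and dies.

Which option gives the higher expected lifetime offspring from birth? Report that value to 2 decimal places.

1.12

breed at age 1: R₀ = 0.47 × (0.6 + 0.44 × 3.3) = 0.47 × 2.0520 = 0.9644
delay to age 2: R₀ = 0.47 × (0.72 × 3.3) = 0.47 × 2.3760 = 1.1167
Higher: delay to age 2 (1.1167).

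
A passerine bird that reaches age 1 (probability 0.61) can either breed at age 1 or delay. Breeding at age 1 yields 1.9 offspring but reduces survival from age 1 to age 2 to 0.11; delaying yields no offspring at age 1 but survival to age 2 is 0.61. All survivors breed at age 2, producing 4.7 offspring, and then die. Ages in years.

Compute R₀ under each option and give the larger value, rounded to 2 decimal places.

1.75

breed at age 1: R₀ = 0.61 × (1.9 + 0.11 × 4.7) = 0.61 × 2.4170 = 1.4744
delay to age 2: R₀ = 0.61 × (0.61 × 4.7) = 0.61 × 2.8670 = 1.7489
Higher: delay to age 2 (1.7489).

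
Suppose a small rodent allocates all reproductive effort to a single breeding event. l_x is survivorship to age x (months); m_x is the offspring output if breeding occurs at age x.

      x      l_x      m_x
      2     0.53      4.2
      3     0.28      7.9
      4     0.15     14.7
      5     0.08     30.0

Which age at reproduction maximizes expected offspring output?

Expected offspring if breeding at age x = l_x × m_x:
  age 2: 0.53 × 4.2 = 2.226
  age 3: 0.28 × 7.9 = 2.212
  age 4: 0.15 × 14.7 = 2.205
  age 5: 0.08 × 30.0 = 2.400
Maximum at age 5 (2.400).

5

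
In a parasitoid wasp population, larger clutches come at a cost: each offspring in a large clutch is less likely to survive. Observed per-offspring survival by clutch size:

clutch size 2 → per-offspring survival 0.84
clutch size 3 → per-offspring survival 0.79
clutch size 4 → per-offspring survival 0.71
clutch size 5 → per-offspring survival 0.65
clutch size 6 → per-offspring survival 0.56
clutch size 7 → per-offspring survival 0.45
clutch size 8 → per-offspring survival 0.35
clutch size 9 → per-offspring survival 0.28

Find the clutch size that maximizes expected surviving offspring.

6

Expected surviving offspring = c × s(c):
  c=2: 2 × 0.84 = 1.680
  c=3: 3 × 0.79 = 2.370
  c=4: 4 × 0.71 = 2.840
  c=5: 5 × 0.65 = 3.250
  c=6: 6 × 0.56 = 3.360
  c=7: 7 × 0.45 = 3.150
  c=8: 8 × 0.35 = 2.800
  c=9: 9 × 0.28 = 2.520
Maximum at c = 6 (3.360 surviving offspring).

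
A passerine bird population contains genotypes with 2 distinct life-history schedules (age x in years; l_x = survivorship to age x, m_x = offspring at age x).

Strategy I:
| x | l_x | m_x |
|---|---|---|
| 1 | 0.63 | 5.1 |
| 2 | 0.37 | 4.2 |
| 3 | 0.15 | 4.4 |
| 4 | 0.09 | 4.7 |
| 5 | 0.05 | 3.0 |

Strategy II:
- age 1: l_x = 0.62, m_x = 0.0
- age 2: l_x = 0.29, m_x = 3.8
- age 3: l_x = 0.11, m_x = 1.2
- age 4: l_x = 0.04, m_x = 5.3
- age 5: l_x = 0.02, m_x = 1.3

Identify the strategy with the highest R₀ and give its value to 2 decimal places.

6.00

Strategy I: R₀ = 0.63×5.1 + 0.37×4.2 + 0.15×4.4 + 0.09×4.7 + 0.05×3.0 = 6.0000
Strategy II: R₀ = 0.62×0.0 + 0.29×3.8 + 0.11×1.2 + 0.04×5.3 + 0.02×1.3 = 1.4720
Highest R₀: strategy I with 6.0000.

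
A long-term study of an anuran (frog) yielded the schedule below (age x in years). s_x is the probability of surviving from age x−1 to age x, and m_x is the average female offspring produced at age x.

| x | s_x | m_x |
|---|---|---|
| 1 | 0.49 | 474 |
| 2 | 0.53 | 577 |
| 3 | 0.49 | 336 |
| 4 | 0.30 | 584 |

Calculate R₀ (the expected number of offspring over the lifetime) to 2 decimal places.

447.16

Survivorship from birth: l_x = s_1·s_2·…·s_x.
  l_1 = 0.49000
  l_2 = 0.25970
  l_3 = 0.12725
  l_4 = 0.03818
R₀ = Σ l_x m_x:
  age 1: 0.49000 × 474 = 232.2600
  age 2: 0.25970 × 577 = 149.8469
  age 3: 0.12725 × 336 = 42.7560
  age 4: 0.03818 × 584 = 22.2971
R₀ = 232.2600 + 149.8469 + 42.7560 + 22.2971 = 447.1600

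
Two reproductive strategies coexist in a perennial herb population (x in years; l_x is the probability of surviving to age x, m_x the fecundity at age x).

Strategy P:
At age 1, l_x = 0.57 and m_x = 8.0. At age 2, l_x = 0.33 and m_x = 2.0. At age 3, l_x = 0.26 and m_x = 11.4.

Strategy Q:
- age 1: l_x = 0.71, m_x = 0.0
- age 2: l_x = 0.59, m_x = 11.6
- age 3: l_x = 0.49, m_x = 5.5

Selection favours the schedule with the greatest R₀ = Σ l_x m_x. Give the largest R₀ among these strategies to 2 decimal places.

9.54

Strategy P: R₀ = 0.57×8.0 + 0.33×2.0 + 0.26×11.4 = 8.1840
Strategy Q: R₀ = 0.71×0.0 + 0.59×11.6 + 0.49×5.5 = 9.5390
Highest R₀: strategy Q with 9.5390.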